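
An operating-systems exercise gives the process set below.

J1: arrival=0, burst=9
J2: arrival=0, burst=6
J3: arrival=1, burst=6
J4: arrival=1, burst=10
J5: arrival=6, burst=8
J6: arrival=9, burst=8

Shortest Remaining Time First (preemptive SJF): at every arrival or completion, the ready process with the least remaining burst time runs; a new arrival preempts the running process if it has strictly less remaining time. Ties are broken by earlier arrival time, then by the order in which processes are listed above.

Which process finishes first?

Gantt: | J2 0-6 | J3 6-12 | J5 12-20 | J6 20-28 | J1 28-37 | J4 37-47 |
Completion: J1=37  J2=6  J3=12  J4=47  J5=20  J6=28
Turnaround (C−A): J1=37  J2=6  J3=11  J4=46  J5=14  J6=19
Finish order: J2 → J3 → J5 → J6 → J1 → J4

J2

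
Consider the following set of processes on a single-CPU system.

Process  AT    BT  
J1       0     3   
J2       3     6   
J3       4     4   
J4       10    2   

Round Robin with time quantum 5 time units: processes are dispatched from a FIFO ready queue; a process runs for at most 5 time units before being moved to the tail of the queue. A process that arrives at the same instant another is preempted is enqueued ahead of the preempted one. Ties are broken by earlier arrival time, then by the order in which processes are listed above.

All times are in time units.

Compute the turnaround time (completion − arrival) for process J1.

Gantt: | J1 0-3 | J2 3-8 | J3 8-12 | J2 12-13 | J4 13-15 |
Completion: J1=3  J2=13  J3=12  J4=15
Turnaround(J1) = completion − arrival = 3 − 0 = 3

3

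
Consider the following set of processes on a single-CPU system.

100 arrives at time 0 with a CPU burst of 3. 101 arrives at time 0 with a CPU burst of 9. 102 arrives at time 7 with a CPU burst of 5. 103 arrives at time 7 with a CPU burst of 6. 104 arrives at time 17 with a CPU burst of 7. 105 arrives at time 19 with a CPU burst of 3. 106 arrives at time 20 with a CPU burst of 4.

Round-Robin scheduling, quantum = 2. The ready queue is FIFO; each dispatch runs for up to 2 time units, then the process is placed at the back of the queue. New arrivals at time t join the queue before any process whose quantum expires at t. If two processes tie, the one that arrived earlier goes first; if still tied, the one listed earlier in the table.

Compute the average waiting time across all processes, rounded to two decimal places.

10.29

Gantt: | 100 0-2 | 101 2-4 | 100 4-5 | 101 5-7 | 102 7-9 | 103 9-11 | 101 11-13 | 102 13-15 | 103 15-17 | 101 17-19 | 102 19-20 | 104 20-22 | 103 22-24 | 105 24-26 | 101 26-27 | 106 27-29 | 104 29-31 | 105 31-32 | 106 32-34 | 104 34-37 |
Completion: 100=5  101=27  102=20  103=24  104=37  105=32  106=34
Turnaround (C−A): 100=5  101=27  102=13  103=17  104=20  105=13  106=14
Waiting times: 100=2, 101=18, 102=8, 103=11, 104=13, 105=10, 106=10
Average waiting = (2+18+8+11+13+10+10) / 7 = 72/7 = 10.29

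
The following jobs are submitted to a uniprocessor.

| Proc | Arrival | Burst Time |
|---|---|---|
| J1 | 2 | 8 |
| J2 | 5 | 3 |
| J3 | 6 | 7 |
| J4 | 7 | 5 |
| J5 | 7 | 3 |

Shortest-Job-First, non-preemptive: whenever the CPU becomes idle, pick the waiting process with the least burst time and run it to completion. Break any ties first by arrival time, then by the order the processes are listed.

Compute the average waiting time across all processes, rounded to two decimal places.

7.00

Gantt: | idle 0-2 | J1 2-10 | J2 10-13 | J5 13-16 | J4 16-21 | J3 21-28 |
Completion: J1=10  J2=13  J3=28  J4=21  J5=16
Turnaround (C−A): J1=8  J2=8  J3=22  J4=14  J5=9
Waiting times: J1=0, J2=5, J3=15, J4=9, J5=6
Average waiting = (0+5+15+9+6) / 5 = 35/5 = 7.00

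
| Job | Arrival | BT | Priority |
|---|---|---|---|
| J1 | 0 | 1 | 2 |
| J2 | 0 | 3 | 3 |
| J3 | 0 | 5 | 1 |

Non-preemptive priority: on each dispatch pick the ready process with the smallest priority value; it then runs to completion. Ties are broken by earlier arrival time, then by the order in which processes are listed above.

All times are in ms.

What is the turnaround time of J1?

Schedule: | J3 0-5 | J1 5-6 | J2 6-9 |
Completion: J1=6  J2=9  J3=5
Turnaround (C−A): J1=6  J2=9  J3=5
Turnaround(J1) = completion − arrival = 6 − 0 = 6

6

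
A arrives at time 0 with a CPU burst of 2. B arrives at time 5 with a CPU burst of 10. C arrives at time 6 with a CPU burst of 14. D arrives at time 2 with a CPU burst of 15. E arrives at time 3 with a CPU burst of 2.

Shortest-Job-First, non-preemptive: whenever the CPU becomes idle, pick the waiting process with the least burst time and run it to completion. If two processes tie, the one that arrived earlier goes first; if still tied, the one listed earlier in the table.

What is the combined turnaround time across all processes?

Timeline: | A 0-2 | D 2-17 | E 17-19 | B 19-29 | C 29-43 |
Completion: A=2  B=29  C=43  D=17  E=19
Turnaround (C−A): A=2  B=24  C=37  D=15  E=16
Turnaround = completion − arrival: A=2, B=24, C=37, D=15, E=16
Total turnaround = 2 + 24 + 37 + 15 + 16 = 94

94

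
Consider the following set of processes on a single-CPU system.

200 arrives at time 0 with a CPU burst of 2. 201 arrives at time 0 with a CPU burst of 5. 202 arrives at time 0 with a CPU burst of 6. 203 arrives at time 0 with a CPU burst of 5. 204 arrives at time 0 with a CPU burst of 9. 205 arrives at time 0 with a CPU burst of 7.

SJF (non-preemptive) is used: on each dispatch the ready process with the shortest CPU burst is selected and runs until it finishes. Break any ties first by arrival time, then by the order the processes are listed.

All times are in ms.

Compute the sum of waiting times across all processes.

64

Gantt: | 200 0-2 | 201 2-7 | 203 7-12 | 202 12-18 | 205 18-25 | 204 25-34 |
Completion: 200=2  201=7  202=18  203=12  204=34  205=25
Waiting = turnaround − burst: 200=0, 201=2, 202=12, 203=7, 204=25, 205=18
Total waiting = 0 + 2 + 12 + 7 + 25 + 18 = 64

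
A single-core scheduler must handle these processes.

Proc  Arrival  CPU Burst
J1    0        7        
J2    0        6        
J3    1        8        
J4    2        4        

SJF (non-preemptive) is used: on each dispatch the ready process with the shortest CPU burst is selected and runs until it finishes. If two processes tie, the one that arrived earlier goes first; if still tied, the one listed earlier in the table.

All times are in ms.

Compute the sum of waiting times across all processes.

30

Timeline: | J2 0-6 | J4 6-10 | J1 10-17 | J3 17-25 |
Completion: J1=17  J2=6  J3=25  J4=10
Waiting = turnaround − burst: J1=10, J2=0, J3=16, J4=4
Total waiting = 10 + 0 + 16 + 4 = 30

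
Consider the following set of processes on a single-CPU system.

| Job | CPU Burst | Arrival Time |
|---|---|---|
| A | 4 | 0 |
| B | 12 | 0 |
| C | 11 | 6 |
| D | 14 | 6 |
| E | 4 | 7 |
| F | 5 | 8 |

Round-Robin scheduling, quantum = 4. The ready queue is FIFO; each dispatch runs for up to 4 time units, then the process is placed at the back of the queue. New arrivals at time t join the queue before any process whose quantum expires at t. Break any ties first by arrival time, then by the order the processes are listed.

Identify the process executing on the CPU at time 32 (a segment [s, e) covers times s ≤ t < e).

D

Gantt: | A 0-4 | B 4-8 | C 8-12 | D 12-16 | E 16-20 | F 20-24 | B 24-28 | C 28-32 | D 32-36 | F 36-37 | B 37-41 | C 41-44 | D 44-50 |
Completion: A=4  B=41  C=44  D=50  E=20  F=37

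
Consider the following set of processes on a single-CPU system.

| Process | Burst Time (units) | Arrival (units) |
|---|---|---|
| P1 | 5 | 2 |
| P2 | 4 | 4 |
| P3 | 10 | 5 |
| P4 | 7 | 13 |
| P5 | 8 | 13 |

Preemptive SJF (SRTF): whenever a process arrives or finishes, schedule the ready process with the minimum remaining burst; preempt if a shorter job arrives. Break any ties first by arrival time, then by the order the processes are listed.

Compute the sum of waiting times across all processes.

Timeline: | idle 0-2 | P1 2-7 | P2 7-11 | P3 11-13 | P4 13-20 | P3 20-28 | P5 28-36 |
Completion: P1=7  P2=11  P3=28  P4=20  P5=36
Waiting = turnaround − burst: P1=0, P2=3, P3=13, P4=0, P5=15
Total waiting = 0 + 3 + 13 + 0 + 15 = 31

31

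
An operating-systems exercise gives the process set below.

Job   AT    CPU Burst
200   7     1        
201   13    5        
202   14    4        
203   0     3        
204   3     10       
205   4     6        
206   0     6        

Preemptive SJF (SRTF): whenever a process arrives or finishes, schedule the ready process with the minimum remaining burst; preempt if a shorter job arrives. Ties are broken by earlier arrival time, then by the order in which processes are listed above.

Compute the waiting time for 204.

22

Timeline: | 203 0-3 | 206 3-7 | 200 7-8 | 206 8-10 | 205 10-16 | 202 16-20 | 201 20-25 | 204 25-35 |
Completion: 200=8  201=25  202=20  203=3  204=35  205=16  206=10
Turnaround (C−A): 200=1  201=12  202=6  203=3  204=32  205=12  206=10
Waiting(204) = turnaround − burst = 32 − 10 = 22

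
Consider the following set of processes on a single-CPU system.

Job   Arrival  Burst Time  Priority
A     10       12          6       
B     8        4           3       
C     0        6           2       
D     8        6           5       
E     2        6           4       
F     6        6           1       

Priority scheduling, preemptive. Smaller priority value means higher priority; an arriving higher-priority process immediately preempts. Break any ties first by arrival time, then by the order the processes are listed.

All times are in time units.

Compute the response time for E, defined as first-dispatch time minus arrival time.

14

Gantt: | C 0-6 | F 6-12 | B 12-16 | E 16-22 | D 22-28 | A 28-40 |
Completion: A=40  B=16  C=6  D=28  E=22  F=12
Turnaround (C−A): A=30  B=8  C=6  D=20  E=20  F=6
Response(E) = first start − arrival = 16 − 2 = 14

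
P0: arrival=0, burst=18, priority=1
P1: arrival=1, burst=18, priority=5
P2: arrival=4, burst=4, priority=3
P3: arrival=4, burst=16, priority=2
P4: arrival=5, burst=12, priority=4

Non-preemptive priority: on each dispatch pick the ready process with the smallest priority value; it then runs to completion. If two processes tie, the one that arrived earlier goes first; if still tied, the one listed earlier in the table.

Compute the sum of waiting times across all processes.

126

Gantt: | P0 0-18 | P3 18-34 | P2 34-38 | P4 38-50 | P1 50-68 |
Completion: P0=18  P1=68  P2=38  P3=34  P4=50
Turnaround (C−A): P0=18  P1=67  P2=34  P3=30  P4=45
Waiting = turnaround − burst: P0=0, P1=49, P2=30, P3=14, P4=33
Total waiting = 0 + 49 + 30 + 14 + 33 = 126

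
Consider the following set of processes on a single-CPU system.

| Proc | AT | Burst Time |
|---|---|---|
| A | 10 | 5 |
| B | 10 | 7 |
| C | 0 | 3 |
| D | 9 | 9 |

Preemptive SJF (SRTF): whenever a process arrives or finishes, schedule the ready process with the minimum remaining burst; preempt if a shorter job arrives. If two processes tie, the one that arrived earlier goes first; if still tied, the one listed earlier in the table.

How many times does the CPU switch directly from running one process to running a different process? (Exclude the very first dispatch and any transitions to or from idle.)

3

Schedule: | C 0-3 | idle 3-9 | D 9-10 | A 10-15 | B 15-22 | D 22-30 |
Completion: A=15  B=22  C=3  D=30
Turnaround (C−A): A=5  B=12  C=3  D=21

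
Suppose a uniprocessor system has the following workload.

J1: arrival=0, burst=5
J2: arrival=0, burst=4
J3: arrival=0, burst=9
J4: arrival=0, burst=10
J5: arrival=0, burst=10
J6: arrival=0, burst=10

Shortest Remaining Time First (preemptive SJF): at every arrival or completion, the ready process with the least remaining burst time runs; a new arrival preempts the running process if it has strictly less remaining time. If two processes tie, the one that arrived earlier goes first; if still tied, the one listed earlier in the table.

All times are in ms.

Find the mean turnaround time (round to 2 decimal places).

24.17

Timeline: | J2 0-4 | J1 4-9 | J3 9-18 | J4 18-28 | J5 28-38 | J6 38-48 |
Completion: J1=9  J2=4  J3=18  J4=28  J5=38  J6=48
Turnaround (C−A): J1=9  J2=4  J3=18  J4=28  J5=38  J6=48
Turnaround times: J1=9, J2=4, J3=18, J4=28, J5=38, J6=48
Average turnaround = (9+4+18+28+38+48) / 6 = 145/6 = 24.17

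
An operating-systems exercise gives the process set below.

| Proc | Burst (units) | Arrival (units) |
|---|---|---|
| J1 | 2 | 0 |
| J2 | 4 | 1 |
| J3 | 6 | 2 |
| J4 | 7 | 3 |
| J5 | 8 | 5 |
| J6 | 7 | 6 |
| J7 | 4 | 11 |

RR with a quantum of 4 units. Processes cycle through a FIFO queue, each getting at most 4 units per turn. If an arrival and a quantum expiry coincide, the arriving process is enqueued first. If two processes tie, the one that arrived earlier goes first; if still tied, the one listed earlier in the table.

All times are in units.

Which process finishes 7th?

J6

Timeline: | J1 0-2 | J2 2-6 | J3 6-10 | J4 10-14 | J5 14-18 | J6 18-22 | J3 22-24 | J7 24-28 | J4 28-31 | J5 31-35 | J6 35-38 |
Completion: J1=2  J2=6  J3=24  J4=31  J5=35  J6=38  J7=28
Turnaround (C−A): J1=2  J2=5  J3=22  J4=28  J5=30  J6=32  J7=17
Finish order: J1 → J2 → J3 → J7 → J4 → J5 → J6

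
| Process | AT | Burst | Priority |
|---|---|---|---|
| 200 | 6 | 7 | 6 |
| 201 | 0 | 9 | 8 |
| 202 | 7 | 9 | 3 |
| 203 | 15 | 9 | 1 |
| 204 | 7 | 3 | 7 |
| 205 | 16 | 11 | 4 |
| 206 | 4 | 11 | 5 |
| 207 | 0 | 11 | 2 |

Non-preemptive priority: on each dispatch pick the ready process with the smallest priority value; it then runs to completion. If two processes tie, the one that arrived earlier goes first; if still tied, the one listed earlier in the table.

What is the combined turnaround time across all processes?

Schedule: | 207 0-11 | 202 11-20 | 203 20-29 | 205 29-40 | 206 40-51 | 200 51-58 | 204 58-61 | 201 61-70 |
Completion: 200=58  201=70  202=20  203=29  204=61  205=40  206=51  207=11
Turnaround = completion − arrival: 200=52, 201=70, 202=13, 203=14, 204=54, 205=24, 206=47, 207=11
Total turnaround = 52 + 70 + 13 + 14 + 54 + 24 + 47 + 11 = 285

285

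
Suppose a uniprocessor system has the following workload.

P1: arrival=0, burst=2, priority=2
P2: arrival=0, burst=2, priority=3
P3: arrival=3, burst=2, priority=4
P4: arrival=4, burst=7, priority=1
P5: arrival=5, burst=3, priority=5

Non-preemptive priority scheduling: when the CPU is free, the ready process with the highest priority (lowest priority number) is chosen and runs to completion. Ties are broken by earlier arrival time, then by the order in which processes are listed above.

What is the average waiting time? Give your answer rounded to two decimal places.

Gantt: | P1 0-2 | P2 2-4 | P4 4-11 | P3 11-13 | P5 13-16 |
Completion: P1=2  P2=4  P3=13  P4=11  P5=16
Waiting times: P1=0, P2=2, P3=8, P4=0, P5=8
Average waiting = (0+2+8+0+8) / 5 = 18/5 = 3.60

3.60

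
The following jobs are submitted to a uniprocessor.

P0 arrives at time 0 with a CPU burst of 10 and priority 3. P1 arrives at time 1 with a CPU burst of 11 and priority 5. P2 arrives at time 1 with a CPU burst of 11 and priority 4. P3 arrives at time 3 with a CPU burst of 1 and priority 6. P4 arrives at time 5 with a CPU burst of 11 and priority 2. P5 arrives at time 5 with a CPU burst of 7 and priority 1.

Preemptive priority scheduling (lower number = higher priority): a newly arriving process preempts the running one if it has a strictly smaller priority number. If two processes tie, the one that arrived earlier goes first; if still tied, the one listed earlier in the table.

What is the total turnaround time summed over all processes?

Schedule: | P0 0-5 | P5 5-12 | P4 12-23 | P0 23-28 | P2 28-39 | P1 39-50 | P3 50-51 |
Completion: P0=28  P1=50  P2=39  P3=51  P4=23  P5=12
Turnaround = completion − arrival: P0=28, P1=49, P2=38, P3=48, P4=18, P5=7
Total turnaround = 28 + 49 + 38 + 48 + 18 + 7 = 188

188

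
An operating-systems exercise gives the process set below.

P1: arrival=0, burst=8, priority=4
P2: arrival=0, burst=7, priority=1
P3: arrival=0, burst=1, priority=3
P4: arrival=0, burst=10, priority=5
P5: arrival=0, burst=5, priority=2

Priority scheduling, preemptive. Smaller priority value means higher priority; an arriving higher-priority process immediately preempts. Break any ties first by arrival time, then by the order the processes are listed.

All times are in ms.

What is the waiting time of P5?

7

Gantt: | P2 0-7 | P5 7-12 | P3 12-13 | P1 13-21 | P4 21-31 |
Completion: P1=21  P2=7  P3=13  P4=31  P5=12
Turnaround (C−A): P1=21  P2=7  P3=13  P4=31  P5=12
Waiting(P5) = turnaround − burst = 12 − 5 = 7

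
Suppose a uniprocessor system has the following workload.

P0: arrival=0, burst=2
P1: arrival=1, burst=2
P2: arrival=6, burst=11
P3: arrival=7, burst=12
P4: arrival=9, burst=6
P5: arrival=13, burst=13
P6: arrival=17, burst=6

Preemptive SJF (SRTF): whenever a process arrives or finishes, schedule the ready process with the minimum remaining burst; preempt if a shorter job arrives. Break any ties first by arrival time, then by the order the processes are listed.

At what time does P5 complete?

Schedule: | P0 0-2 | P1 2-4 | idle 4-6 | P2 6-9 | P4 9-15 | P2 15-23 | P6 23-29 | P3 29-41 | P5 41-54 |
Completion: P0=2  P1=4  P2=23  P3=41  P4=15  P5=54  P6=29

54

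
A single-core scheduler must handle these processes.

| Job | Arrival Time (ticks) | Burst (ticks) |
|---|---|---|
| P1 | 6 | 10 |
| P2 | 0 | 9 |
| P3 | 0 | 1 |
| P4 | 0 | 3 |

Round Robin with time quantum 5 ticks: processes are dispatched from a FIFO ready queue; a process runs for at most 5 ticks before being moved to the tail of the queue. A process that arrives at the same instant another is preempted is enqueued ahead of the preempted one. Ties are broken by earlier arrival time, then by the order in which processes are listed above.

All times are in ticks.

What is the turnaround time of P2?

13

Schedule: | P2 0-5 | P3 5-6 | P4 6-9 | P2 9-13 | P1 13-23 |
Completion: P1=23  P2=13  P3=6  P4=9
Turnaround(P2) = completion − arrival = 13 − 0 = 13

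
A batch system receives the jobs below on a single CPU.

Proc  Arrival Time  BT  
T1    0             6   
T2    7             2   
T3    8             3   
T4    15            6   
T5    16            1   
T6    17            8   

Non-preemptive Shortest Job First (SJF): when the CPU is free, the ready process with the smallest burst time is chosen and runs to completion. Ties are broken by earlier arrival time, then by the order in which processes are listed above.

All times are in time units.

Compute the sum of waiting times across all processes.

11

Timeline: | T1 0-6 | idle 6-7 | T2 7-9 | T3 9-12 | idle 12-15 | T4 15-21 | T5 21-22 | T6 22-30 |
Completion: T1=6  T2=9  T3=12  T4=21  T5=22  T6=30
Turnaround (C−A): T1=6  T2=2  T3=4  T4=6  T5=6  T6=13
Waiting = turnaround − burst: T1=0, T2=0, T3=1, T4=0, T5=5, T6=5
Total waiting = 0 + 0 + 1 + 0 + 5 + 5 = 11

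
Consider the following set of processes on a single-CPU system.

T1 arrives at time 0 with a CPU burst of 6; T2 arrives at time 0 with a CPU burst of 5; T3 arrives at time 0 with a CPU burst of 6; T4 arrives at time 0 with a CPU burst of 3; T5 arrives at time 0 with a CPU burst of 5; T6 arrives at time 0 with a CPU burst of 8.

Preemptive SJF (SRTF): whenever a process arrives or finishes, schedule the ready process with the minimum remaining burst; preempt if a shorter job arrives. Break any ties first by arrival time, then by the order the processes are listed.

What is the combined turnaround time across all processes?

Timeline: | T4 0-3 | T2 3-8 | T5 8-13 | T1 13-19 | T3 19-25 | T6 25-33 |
Completion: T1=19  T2=8  T3=25  T4=3  T5=13  T6=33
Turnaround = completion − arrival: T1=19, T2=8, T3=25, T4=3, T5=13, T6=33
Total turnaround = 19 + 8 + 25 + 3 + 13 + 33 = 101

101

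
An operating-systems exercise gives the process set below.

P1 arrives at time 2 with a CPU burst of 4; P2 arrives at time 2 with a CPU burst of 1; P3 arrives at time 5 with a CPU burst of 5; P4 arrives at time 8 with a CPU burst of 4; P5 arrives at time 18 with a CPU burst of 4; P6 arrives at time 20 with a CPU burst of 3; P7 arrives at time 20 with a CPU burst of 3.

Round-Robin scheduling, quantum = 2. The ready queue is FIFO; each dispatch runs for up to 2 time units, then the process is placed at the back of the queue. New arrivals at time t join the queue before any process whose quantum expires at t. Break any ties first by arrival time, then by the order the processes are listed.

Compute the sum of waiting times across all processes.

Gantt: | idle 0-2 | P1 2-4 | P2 4-5 | P1 5-7 | P3 7-9 | P4 9-11 | P3 11-13 | P4 13-15 | P3 15-16 | idle 16-18 | P5 18-20 | P6 20-22 | P7 22-24 | P5 24-26 | P6 26-27 | P7 27-28 |
Completion: P1=7  P2=5  P3=16  P4=15  P5=26  P6=27  P7=28
Turnaround (C−A): P1=5  P2=3  P3=11  P4=7  P5=8  P6=7  P7=8
Waiting = turnaround − burst: P1=1, P2=2, P3=6, P4=3, P5=4, P6=4, P7=5
Total waiting = 1 + 2 + 6 + 3 + 4 + 4 + 5 = 25

25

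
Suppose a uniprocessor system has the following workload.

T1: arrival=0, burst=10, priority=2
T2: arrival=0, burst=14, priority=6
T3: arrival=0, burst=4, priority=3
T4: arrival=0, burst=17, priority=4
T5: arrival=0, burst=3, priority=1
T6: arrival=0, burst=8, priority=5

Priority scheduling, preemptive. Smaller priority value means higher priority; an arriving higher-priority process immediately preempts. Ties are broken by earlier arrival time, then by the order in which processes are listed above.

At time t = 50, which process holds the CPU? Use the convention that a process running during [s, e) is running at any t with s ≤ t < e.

Gantt: | T5 0-3 | T1 3-13 | T3 13-17 | T4 17-34 | T6 34-42 | T2 42-56 |
Completion: T1=13  T2=56  T3=17  T4=34  T5=3  T6=42

T2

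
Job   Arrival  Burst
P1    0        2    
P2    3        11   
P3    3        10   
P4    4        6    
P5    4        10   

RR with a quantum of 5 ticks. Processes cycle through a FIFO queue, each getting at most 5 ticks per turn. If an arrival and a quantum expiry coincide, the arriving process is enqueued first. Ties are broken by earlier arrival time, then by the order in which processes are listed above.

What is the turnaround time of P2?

37

Schedule: | P1 0-2 | idle 2-3 | P2 3-8 | P3 8-13 | P4 13-18 | P5 18-23 | P2 23-28 | P3 28-33 | P4 33-34 | P5 34-39 | P2 39-40 |
Completion: P1=2  P2=40  P3=33  P4=34  P5=39
Turnaround(P2) = completion − arrival = 40 − 3 = 37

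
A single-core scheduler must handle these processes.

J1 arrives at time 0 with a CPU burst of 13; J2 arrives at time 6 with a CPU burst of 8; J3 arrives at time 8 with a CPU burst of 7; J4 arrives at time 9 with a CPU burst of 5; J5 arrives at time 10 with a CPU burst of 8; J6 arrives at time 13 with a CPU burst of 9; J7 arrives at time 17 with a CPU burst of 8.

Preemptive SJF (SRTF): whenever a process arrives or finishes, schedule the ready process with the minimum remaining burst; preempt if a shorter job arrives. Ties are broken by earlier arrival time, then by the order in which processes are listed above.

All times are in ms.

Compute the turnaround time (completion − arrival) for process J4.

9

Gantt: | J1 0-13 | J4 13-18 | J3 18-25 | J2 25-33 | J5 33-41 | J7 41-49 | J6 49-58 |
Completion: J1=13  J2=33  J3=25  J4=18  J5=41  J6=58  J7=49
Turnaround (C−A): J1=13  J2=27  J3=17  J4=9  J5=31  J6=45  J7=32
Turnaround(J4) = completion − arrival = 18 − 9 = 9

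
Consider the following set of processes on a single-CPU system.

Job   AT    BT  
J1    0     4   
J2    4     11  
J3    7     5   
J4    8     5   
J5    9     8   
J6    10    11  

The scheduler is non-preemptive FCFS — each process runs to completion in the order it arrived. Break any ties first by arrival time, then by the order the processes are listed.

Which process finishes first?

J1

Timeline: | J1 0-4 | J2 4-15 | J3 15-20 | J4 20-25 | J5 25-33 | J6 33-44 |
Completion: J1=4  J2=15  J3=20  J4=25  J5=33  J6=44
Turnaround (C−A): J1=4  J2=11  J3=13  J4=17  J5=24  J6=34
Finish order: J1 → J2 → J3 → J4 → J5 → J6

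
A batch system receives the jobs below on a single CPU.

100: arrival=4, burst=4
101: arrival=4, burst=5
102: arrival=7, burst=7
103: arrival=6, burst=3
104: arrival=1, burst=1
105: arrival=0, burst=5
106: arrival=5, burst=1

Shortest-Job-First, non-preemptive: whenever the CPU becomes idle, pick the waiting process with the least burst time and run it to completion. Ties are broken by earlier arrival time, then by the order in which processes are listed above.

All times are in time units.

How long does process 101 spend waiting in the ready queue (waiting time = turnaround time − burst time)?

Schedule: | 105 0-5 | 104 5-6 | 106 6-7 | 103 7-10 | 100 10-14 | 101 14-19 | 102 19-26 |
Completion: 100=14  101=19  102=26  103=10  104=6  105=5  106=7
Turnaround (C−A): 100=10  101=15  102=19  103=4  104=5  105=5  106=2
Waiting(101) = turnaround − burst = 15 − 5 = 10

10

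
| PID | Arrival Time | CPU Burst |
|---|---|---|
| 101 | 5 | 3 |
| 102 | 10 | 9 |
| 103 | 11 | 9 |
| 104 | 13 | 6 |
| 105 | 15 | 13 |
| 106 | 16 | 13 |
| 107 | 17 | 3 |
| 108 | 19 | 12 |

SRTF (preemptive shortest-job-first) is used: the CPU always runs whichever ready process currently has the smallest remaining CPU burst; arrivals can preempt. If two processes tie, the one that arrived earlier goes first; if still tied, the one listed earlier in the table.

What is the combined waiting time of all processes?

Timeline: | idle 0-5 | 101 5-8 | idle 8-10 | 102 10-19 | 107 19-22 | 104 22-28 | 103 28-37 | 108 37-49 | 105 49-62 | 106 62-75 |
Completion: 101=8  102=19  103=37  104=28  105=62  106=75  107=22  108=49
Turnaround (C−A): 101=3  102=9  103=26  104=15  105=47  106=59  107=5  108=30
Waiting = turnaround − burst: 101=0, 102=0, 103=17, 104=9, 105=34, 106=46, 107=2, 108=18
Total waiting = 0 + 0 + 17 + 9 + 34 + 46 + 2 + 18 = 126

126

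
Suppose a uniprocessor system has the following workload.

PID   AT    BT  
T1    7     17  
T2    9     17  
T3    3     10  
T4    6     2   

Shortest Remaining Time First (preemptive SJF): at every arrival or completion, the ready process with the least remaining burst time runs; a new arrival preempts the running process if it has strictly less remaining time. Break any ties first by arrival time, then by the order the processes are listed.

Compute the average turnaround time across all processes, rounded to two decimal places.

19.75

Gantt: | idle 0-3 | T3 3-6 | T4 6-8 | T3 8-15 | T1 15-32 | T2 32-49 |
Completion: T1=32  T2=49  T3=15  T4=8
Turnaround times: T1=25, T2=40, T3=12, T4=2
Average turnaround = (25+40+12+2) / 4 = 79/4 = 19.75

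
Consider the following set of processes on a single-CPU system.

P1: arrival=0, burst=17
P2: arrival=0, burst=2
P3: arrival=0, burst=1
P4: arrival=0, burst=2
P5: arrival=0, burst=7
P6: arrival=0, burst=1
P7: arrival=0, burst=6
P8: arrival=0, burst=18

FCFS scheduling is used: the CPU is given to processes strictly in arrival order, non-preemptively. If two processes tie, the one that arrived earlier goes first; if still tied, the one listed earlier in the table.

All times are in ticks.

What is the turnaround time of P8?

54

Gantt: | P1 0-17 | P2 17-19 | P3 19-20 | P4 20-22 | P5 22-29 | P6 29-30 | P7 30-36 | P8 36-54 |
Completion: P1=17  P2=19  P3=20  P4=22  P5=29  P6=30  P7=36  P8=54
Turnaround(P8) = completion − arrival = 54 − 0 = 54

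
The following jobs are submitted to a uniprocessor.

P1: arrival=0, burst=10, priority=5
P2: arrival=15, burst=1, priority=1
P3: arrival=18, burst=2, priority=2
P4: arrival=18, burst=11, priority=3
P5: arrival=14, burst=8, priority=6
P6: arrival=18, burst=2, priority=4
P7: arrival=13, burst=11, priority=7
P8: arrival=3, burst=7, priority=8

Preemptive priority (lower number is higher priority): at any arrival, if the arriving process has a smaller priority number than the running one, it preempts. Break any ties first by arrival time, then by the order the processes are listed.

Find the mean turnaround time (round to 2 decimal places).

18.63

Timeline: | P1 0-10 | P8 10-13 | P7 13-14 | P5 14-15 | P2 15-16 | P5 16-18 | P3 18-20 | P4 20-31 | P6 31-33 | P5 33-38 | P7 38-48 | P8 48-52 |
Completion: P1=10  P2=16  P3=20  P4=31  P5=38  P6=33  P7=48  P8=52
Turnaround (C−A): P1=10  P2=1  P3=2  P4=13  P5=24  P6=15  P7=35  P8=49
Turnaround times: P1=10, P2=1, P3=2, P4=13, P5=24, P6=15, P7=35, P8=49
Average turnaround = (10+1+2+13+24+15+35+49) / 8 = 149/8 = 18.63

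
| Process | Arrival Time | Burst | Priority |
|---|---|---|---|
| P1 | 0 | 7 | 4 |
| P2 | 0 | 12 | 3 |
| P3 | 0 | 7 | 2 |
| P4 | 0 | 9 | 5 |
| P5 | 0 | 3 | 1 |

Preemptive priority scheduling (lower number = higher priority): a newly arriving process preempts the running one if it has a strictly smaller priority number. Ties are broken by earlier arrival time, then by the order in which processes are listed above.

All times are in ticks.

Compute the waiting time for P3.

Gantt: | P5 0-3 | P3 3-10 | P2 10-22 | P1 22-29 | P4 29-38 |
Completion: P1=29  P2=22  P3=10  P4=38  P5=3
Turnaround (C−A): P1=29  P2=22  P3=10  P4=38  P5=3
Waiting(P3) = turnaround − burst = 10 − 7 = 3

3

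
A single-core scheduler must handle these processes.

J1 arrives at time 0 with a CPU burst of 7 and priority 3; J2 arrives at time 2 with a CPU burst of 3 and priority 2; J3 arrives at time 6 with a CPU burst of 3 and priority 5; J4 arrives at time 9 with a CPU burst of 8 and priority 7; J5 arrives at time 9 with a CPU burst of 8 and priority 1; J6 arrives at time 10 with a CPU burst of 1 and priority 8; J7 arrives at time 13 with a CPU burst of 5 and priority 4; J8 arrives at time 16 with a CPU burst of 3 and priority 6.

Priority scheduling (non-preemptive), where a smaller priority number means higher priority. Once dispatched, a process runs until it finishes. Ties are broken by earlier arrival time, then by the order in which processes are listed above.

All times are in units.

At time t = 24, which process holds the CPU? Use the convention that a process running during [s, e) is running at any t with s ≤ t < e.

Timeline: | J1 0-7 | J2 7-10 | J5 10-18 | J7 18-23 | J3 23-26 | J8 26-29 | J4 29-37 | J6 37-38 |
Completion: J1=7  J2=10  J3=26  J4=37  J5=18  J6=38  J7=23  J8=29

J3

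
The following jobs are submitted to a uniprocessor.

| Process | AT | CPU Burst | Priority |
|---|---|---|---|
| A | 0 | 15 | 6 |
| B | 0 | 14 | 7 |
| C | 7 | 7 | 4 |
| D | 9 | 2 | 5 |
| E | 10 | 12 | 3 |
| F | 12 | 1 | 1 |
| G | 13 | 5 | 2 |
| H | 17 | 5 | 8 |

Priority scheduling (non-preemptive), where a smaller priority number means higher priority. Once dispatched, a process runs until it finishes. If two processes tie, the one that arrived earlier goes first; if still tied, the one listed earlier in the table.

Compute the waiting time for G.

3

Gantt: | A 0-15 | F 15-16 | G 16-21 | E 21-33 | C 33-40 | D 40-42 | B 42-56 | H 56-61 |
Completion: A=15  B=56  C=40  D=42  E=33  F=16  G=21  H=61
Turnaround (C−A): A=15  B=56  C=33  D=33  E=23  F=4  G=8  H=44
Waiting(G) = turnaround − burst = 8 − 5 = 3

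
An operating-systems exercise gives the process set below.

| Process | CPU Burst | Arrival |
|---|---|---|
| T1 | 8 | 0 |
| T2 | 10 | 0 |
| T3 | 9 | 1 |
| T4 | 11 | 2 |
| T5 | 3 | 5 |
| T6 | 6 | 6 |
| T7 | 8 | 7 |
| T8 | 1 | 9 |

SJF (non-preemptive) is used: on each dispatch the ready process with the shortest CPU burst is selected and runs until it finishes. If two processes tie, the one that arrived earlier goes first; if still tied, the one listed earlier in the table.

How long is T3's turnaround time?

34

Gantt: | T1 0-8 | T5 8-11 | T8 11-12 | T6 12-18 | T7 18-26 | T3 26-35 | T2 35-45 | T4 45-56 |
Completion: T1=8  T2=45  T3=35  T4=56  T5=11  T6=18  T7=26  T8=12
Turnaround(T3) = completion − arrival = 35 − 1 = 34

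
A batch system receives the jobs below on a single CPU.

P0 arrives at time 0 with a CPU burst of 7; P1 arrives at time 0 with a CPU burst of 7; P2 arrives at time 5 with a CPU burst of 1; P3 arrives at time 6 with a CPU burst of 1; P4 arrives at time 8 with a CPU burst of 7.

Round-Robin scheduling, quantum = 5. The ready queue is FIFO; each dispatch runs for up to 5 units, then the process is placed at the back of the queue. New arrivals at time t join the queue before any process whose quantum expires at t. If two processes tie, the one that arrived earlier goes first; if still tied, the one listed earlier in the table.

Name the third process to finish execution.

Gantt: | P0 0-5 | P1 5-10 | P2 10-11 | P0 11-13 | P3 13-14 | P4 14-19 | P1 19-21 | P4 21-23 |
Completion: P0=13  P1=21  P2=11  P3=14  P4=23
Turnaround (C−A): P0=13  P1=21  P2=6  P3=8  P4=15
Finish order: P2 → P0 → P3 → P1 → P4

P3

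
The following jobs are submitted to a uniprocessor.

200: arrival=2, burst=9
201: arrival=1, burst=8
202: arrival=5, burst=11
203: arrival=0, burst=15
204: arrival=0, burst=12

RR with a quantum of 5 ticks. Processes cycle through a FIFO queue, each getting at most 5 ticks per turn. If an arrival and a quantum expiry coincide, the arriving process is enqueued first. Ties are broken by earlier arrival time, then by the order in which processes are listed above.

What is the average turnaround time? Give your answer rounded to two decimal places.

Timeline: | 203 0-5 | 204 5-10 | 201 10-15 | 200 15-20 | 202 20-25 | 203 25-30 | 204 30-35 | 201 35-38 | 200 38-42 | 202 42-47 | 203 47-52 | 204 52-54 | 202 54-55 |
Completion: 200=42  201=38  202=55  203=52  204=54
Turnaround (C−A): 200=40  201=37  202=50  203=52  204=54
Turnaround times: 200=40, 201=37, 202=50, 203=52, 204=54
Average turnaround = (40+37+50+52+54) / 5 = 233/5 = 46.60

46.60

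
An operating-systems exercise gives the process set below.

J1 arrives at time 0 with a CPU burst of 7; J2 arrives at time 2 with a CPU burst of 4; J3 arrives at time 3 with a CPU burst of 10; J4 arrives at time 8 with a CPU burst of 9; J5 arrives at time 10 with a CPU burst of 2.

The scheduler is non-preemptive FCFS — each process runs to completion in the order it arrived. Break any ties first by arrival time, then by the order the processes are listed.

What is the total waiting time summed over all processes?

46

Schedule: | J1 0-7 | J2 7-11 | J3 11-21 | J4 21-30 | J5 30-32 |
Completion: J1=7  J2=11  J3=21  J4=30  J5=32
Turnaround (C−A): J1=7  J2=9  J3=18  J4=22  J5=22
Waiting = turnaround − burst: J1=0, J2=5, J3=8, J4=13, J5=20
Total waiting = 0 + 5 + 8 + 13 + 20 = 46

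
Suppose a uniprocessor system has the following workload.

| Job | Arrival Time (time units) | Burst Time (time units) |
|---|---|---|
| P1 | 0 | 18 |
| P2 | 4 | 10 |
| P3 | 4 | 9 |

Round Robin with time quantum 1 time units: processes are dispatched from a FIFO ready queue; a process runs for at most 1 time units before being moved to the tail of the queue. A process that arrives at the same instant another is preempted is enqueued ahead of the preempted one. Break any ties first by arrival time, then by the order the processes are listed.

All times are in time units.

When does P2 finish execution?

32

Schedule: | P1 0-4 | P2 4-5 | P3 5-6 | P1 6-7 | P2 7-8 | P3 8-9 | P1 9-10 | P2 10-11 | P3 11-12 | P1 12-13 | P2 13-14 | P3 14-15 | P1 15-16 | P2 16-17 | P3 17-18 | P1 18-19 | P2 19-20 | P3 20-21 | P1 21-22 | P2 22-23 | P3 23-24 | P1 24-25 | P2 25-26 | P3 26-27 | P1 27-28 | P2 28-29 | P3 29-30 | P1 30-31 | P2 31-32 | P1 32-37 |
Completion: P1=37  P2=32  P3=30
Turnaround (C−A): P1=37  P2=28  P3=26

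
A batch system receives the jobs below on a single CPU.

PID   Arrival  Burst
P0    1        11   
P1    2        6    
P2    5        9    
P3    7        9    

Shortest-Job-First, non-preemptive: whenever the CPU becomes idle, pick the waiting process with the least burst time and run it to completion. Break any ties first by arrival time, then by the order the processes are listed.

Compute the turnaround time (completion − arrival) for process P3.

29

Gantt: | idle 0-1 | P0 1-12 | P1 12-18 | P2 18-27 | P3 27-36 |
Completion: P0=12  P1=18  P2=27  P3=36
Turnaround(P3) = completion − arrival = 36 − 7 = 29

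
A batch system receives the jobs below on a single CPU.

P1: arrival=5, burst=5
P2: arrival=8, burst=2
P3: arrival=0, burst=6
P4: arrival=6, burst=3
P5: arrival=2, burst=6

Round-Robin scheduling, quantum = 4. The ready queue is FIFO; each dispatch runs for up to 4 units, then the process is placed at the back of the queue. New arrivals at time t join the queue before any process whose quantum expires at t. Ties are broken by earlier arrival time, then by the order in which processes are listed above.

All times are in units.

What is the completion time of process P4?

Schedule: | P3 0-4 | P5 4-8 | P3 8-10 | P1 10-14 | P4 14-17 | P2 17-19 | P5 19-21 | P1 21-22 |
Completion: P1=22  P2=19  P3=10  P4=17  P5=21
Turnaround (C−A): P1=17  P2=11  P3=10  P4=11  P5=19

17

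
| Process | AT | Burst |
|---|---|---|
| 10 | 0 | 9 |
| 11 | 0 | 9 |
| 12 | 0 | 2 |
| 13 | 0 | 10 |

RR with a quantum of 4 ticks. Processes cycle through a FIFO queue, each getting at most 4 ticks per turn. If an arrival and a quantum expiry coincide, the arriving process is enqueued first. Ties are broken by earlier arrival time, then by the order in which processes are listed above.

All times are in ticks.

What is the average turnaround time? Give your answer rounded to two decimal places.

23.75

Gantt: | 10 0-4 | 11 4-8 | 12 8-10 | 13 10-14 | 10 14-18 | 11 18-22 | 13 22-26 | 10 26-27 | 11 27-28 | 13 28-30 |
Completion: 10=27  11=28  12=10  13=30
Turnaround (C−A): 10=27  11=28  12=10  13=30
Turnaround times: 10=27, 11=28, 12=10, 13=30
Average turnaround = (27+28+10+30) / 4 = 95/4 = 23.75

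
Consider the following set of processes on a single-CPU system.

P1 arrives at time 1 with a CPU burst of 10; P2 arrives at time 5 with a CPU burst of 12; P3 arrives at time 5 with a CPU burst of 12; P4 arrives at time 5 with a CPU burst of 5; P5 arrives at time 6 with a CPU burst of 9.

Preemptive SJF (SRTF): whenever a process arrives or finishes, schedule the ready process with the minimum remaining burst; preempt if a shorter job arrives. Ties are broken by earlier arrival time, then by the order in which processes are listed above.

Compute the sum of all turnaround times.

115

Gantt: | idle 0-1 | P1 1-5 | P4 5-10 | P1 10-16 | P5 16-25 | P2 25-37 | P3 37-49 |
Completion: P1=16  P2=37  P3=49  P4=10  P5=25
Turnaround = completion − arrival: P1=15, P2=32, P3=44, P4=5, P5=19
Total turnaround = 15 + 32 + 44 + 5 + 19 = 115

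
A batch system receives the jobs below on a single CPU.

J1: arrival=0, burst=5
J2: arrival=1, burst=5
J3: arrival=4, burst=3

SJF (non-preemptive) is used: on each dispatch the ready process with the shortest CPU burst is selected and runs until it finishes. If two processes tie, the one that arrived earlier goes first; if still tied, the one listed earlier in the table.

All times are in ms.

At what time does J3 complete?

8

Timeline: | J1 0-5 | J3 5-8 | J2 8-13 |
Completion: J1=5  J2=13  J3=8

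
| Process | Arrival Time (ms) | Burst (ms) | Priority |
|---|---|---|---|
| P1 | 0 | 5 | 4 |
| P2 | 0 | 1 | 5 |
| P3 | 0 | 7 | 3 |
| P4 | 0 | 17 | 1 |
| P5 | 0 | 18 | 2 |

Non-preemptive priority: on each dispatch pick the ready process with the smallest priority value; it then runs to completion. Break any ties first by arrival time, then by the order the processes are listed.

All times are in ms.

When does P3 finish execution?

42

Schedule: | P4 0-17 | P5 17-35 | P3 35-42 | P1 42-47 | P2 47-48 |
Completion: P1=47  P2=48  P3=42  P4=17  P5=35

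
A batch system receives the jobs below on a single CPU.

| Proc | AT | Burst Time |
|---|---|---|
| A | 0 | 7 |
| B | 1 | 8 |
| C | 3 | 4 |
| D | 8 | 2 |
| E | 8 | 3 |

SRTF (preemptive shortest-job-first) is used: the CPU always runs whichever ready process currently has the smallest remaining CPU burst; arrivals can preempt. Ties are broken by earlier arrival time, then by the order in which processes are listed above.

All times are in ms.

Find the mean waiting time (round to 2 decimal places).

Gantt: | A 0-7 | C 7-8 | D 8-10 | C 10-13 | E 13-16 | B 16-24 |
Completion: A=7  B=24  C=13  D=10  E=16
Waiting times: A=0, B=15, C=6, D=0, E=5
Average waiting = (0+15+6+0+5) / 5 = 26/5 = 5.20

5.20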